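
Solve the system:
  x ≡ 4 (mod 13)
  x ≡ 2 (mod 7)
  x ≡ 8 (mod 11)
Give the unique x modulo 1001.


Moduli 13, 7, 11 are pairwise coprime; by CRT there is a unique solution modulo M = 13 · 7 · 11 = 1001.
Solve pairwise, accumulating the modulus:
  Start with x ≡ 4 (mod 13).
  Combine with x ≡ 2 (mod 7): since gcd(13, 7) = 1, we get a unique residue mod 91.
    Write x = 4 + 13·t and substitute into x ≡ 2 (mod 7): 13·t ≡ 2 − 4 = -2 (mod 7).
    Reduce coefficients mod 7: 6·t ≡ 5 (mod 7).
    The inverse of 6 mod 7 is 6 (since 6·6 = 36 = 5·7 + 1), so t ≡ 6·5 = 30 ≡ 2 (mod 7).
    Then x = 4 + 13·2 = 30, valid modulo lcm(13, 7) = 91: x ≡ 30 (mod 91).
  Combine with x ≡ 8 (mod 11): since gcd(91, 11) = 1, we get a unique residue mod 1001.
    Write x = 30 + 91·t and substitute into x ≡ 8 (mod 11): 91·t ≡ 8 − 30 = -22 (mod 11).
    Reduce coefficients mod 11: 3·t ≡ 0 (mod 11).
    The inverse of 3 mod 11 is 4 (since 3·4 = 12 = 1·11 + 1), so t ≡ 4·0 = 0 ≡ 0 (mod 11).
    Then x = 30 + 91·0 = 30, valid modulo lcm(91, 11) = 1001: x ≡ 30 (mod 1001).
Verify: 30 mod 13 = 4 ✓, 30 mod 7 = 2 ✓, 30 mod 11 = 8 ✓.

x ≡ 30 (mod 1001).


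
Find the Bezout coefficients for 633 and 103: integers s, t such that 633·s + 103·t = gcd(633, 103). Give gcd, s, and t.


Euclidean algorithm on (633, 103) — divide until remainder is 0:
  633 = 6 · 103 + 15
  103 = 6 · 15 + 13
  15 = 1 · 13 + 2
  13 = 6 · 2 + 1
  2 = 2 · 1 + 0
gcd(633, 103) = 1.
Track Bezout coefficients alongside the remainders: start with r₀ = 633 = a·1 + b·0 (s = 1, t = 0) and r₁ = 103 = a·0 + b·1 (s = 0, t = 1); each new remainder r_{k+1} = r_{k-1} − q_k·r_k inherits s_{k+1} = s_{k-1} − q_k·s_k, t_{k+1} = t_{k-1} − q_k·t_k, so r_k = a·s_k + b·t_k at every step:
  q = 6: r = 15, s = 1 − 6·0 = 1, t = 0 − 6·1 = -6  (check: 633·1 + 103·(-6) = 15)
  q = 6: r = 13, s = 0 − 6·1 = -6, t = 1 − 6·(-6) = 37  (check: 633·(-6) + 103·37 = 13)
  q = 1: r = 2, s = 1 − 1·(-6) = 7, t = -6 − 1·37 = -43  (check: 633·7 + 103·(-43) = 2)
  q = 6: r = 1, s = -6 − 6·7 = -48, t = 37 − 6·(-43) = 295  (check: 633·(-48) + 103·295 = 1)
The row with r = 1 (the gcd) gives the Bezout coefficients s = -48, t = 295.
Result: 633 · (-48) + 103 · (295) = 1.

gcd(633, 103) = 1; s = -48, t = 295 (check: 633·(-48) + 103·295 = 1).


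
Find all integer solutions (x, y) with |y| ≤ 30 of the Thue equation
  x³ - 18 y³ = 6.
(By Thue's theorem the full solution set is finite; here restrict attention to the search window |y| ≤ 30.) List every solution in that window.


The equation is x³ - 18y³ = 6. For fixed y, x³ = 18·y³ + 6, so a solution requires the RHS to be a perfect cube.
Strategy: iterate y from -30 to 30, compute RHS = 18·y³ + 6, and check whether it is a (positive or negative) perfect cube.
Check small values of y:
  y = 0: RHS = 6 is not a perfect cube.
  y = 1: RHS = 24 is not a perfect cube.
  y = -1: RHS = -12 is not a perfect cube.
  y = 2: RHS = 150 is not a perfect cube.
  y = -2: RHS = -138 is not a perfect cube.
  y = 3: RHS = 492 is not a perfect cube.
  y = -3: RHS = -480 is not a perfect cube.
Continuing the search up to |y| = 30 finds no solutions either.
No (x, y) in the scanned range satisfies the equation.

No integer solutions with |y| ≤ 30.


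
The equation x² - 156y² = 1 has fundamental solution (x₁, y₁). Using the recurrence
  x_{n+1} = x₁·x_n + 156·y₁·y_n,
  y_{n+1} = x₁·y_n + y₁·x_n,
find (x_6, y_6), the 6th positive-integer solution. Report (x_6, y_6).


Step 1: Find the fundamental solution (x₁, y₁) of x² - 156y² = 1.
  Expand √156 as a continued fraction. a₀ = ⌊√156⌋ = 12; iterate m_{k+1} = d_k·a_k − m_k, d_{k+1} = (156 − m_{k+1}²)/d_k, a_{k+1} = ⌊(a₀ + m_{k+1})/d_{k+1}⌋ (starting m₀ = 0, d₀ = 1), with convergents p_k = a_k·p_{k-1} + p_{k-2}, q_k = a_k·q_{k-1} + q_{k-2} (p₋₁ = 1, q₋₁ = 0):
  k = 0: a₀ = 12; p₀/q₀ = 12/1; p₀² − 156·q₀² = 144 − 156 = -12.
  k = 1: m = 12, d = 12, a = ⌊(12 + 12)/12⌋ = 2; p/q = (2·12 + 1)/(2·1 + 0) = 25/2; p² − 156·q² = 625 − 624 = 1.
  The first convergent with p² − 156·q² = 1 gives the fundamental solution (x₁, y₁) = (25, 2).
Step 2: Apply the recurrence (x_{n+1}, y_{n+1}) = (x₁x_n + 156y₁y_n, x₁y_n + y₁x_n) repeatedly.
  From (x_1, y_1) = (25, 2): x_2 = 25·25 + 156·2·2 = 1249; y_2 = 25·2 + 2·25 = 100.
  From (x_2, y_2) = (1249, 100): x_3 = 25·1249 + 156·2·100 = 62425; y_3 = 25·100 + 2·1249 = 4998.
  From (x_3, y_3) = (62425, 4998): x_4 = 25·62425 + 156·2·4998 = 3120001; y_4 = 25·4998 + 2·62425 = 249800.
  From (x_4, y_4) = (3120001, 249800): x_5 = 25·3120001 + 156·2·249800 = 155937625; y_5 = 25·249800 + 2·3120001 = 12485002.
  From (x_5, y_5) = (155937625, 12485002): x_6 = 25·155937625 + 156·2·12485002 = 7793761249; y_6 = 25·12485002 + 2·155937625 = 624000300.
Step 3: Verify x_6² - 156·y_6² = 60742714406414040001 - 60742714406414040000 = 1 (should be 1). ✓

(x_1, y_1) = (25, 2); (x_6, y_6) = (7793761249, 624000300).


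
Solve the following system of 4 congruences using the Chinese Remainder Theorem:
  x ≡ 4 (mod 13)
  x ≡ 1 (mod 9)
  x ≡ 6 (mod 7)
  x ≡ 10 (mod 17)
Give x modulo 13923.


Product of moduli M = 13 · 9 · 7 · 17 = 13923.
Merge one congruence at a time:
  Start: x ≡ 4 (mod 13).
  Combine with x ≡ 1 (mod 9); new modulus lcm = 117.
    Write x = 4 + 13·t and substitute into x ≡ 1 (mod 9): 13·t ≡ 1 − 4 = -3 (mod 9).
    Reduce coefficients mod 9: 4·t ≡ 6 (mod 9).
    The inverse of 4 mod 9 is 7 (since 4·7 = 28 = 3·9 + 1), so t ≡ 7·6 = 42 ≡ 6 (mod 9).
    Then x = 4 + 13·6 = 82, valid modulo lcm(13, 9) = 117: x ≡ 82 (mod 117).
  Combine with x ≡ 6 (mod 7); new modulus lcm = 819.
    Write x = 82 + 117·t and substitute into x ≡ 6 (mod 7): 117·t ≡ 6 − 82 = -76 (mod 7).
    Reduce coefficients mod 7: 5·t ≡ 1 (mod 7).
    The inverse of 5 mod 7 is 3 (since 5·3 = 15 = 2·7 + 1), so t ≡ 3·1 = 3 ≡ 3 (mod 7).
    Then x = 82 + 117·3 = 433, valid modulo lcm(117, 7) = 819: x ≡ 433 (mod 819).
  Combine with x ≡ 10 (mod 17); new modulus lcm = 13923.
    Write x = 433 + 819·t and substitute into x ≡ 10 (mod 17): 819·t ≡ 10 − 433 = -423 (mod 17).
    Reduce coefficients mod 17: 3·t ≡ 2 (mod 17).
    The inverse of 3 mod 17 is 6 (since 3·6 = 18 = 1·17 + 1), so t ≡ 6·2 = 12 ≡ 12 (mod 17).
    Then x = 433 + 819·12 = 10261, valid modulo lcm(819, 17) = 13923: x ≡ 10261 (mod 13923).
Verify against each original: 10261 mod 13 = 4, 10261 mod 9 = 1, 10261 mod 7 = 6, 10261 mod 17 = 10.

x ≡ 10261 (mod 13923).


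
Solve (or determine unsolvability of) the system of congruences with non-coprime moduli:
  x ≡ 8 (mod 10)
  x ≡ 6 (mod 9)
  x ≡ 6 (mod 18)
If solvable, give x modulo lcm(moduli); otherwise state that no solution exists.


Moduli 10, 9, 18 are not pairwise coprime, so CRT works modulo lcm(m_i) when all pairwise compatibility conditions hold.
Pairwise compatibility: gcd(m_i, m_j) must divide a_i - a_j for every pair.
Merge one congruence at a time:
  Start: x ≡ 8 (mod 10).
  Combine with x ≡ 6 (mod 9): gcd(10, 9) = 1; 6 - 8 = -2, which IS divisible by 1, so compatible.
    Write x = 8 + 10·t and substitute into x ≡ 6 (mod 9): 10·t ≡ 6 − 8 = -2 (mod 9).
    Reduce coefficients mod 9: 1·t ≡ 7 (mod 9).
    So t ≡ 7 (mod 9).
    Then x = 8 + 10·7 = 78, valid modulo lcm(10, 9) = 90: x ≡ 78 (mod 90).
  Combine with x ≡ 6 (mod 18): gcd(90, 18) = 18; 6 - 78 = -72, which IS divisible by 18, so compatible.
    Write x = 78 + 90·t and substitute into x ≡ 6 (mod 18): 90·t ≡ 6 − 78 = -72 (mod 18).
    Divide the congruence (and modulus) by g = 18: 5·t ≡ -4 (mod 1).
    Modulo 1 every t works; take t = 0.
    Then x = 78 + 90·0 = 78, valid modulo lcm(90, 18) = 90: x ≡ 78 (mod 90).
Verify: 78 mod 10 = 8, 78 mod 9 = 6, 78 mod 18 = 6.

x ≡ 78 (mod 90).


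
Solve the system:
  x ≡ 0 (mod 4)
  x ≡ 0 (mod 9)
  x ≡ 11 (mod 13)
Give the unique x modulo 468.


Moduli 4, 9, 13 are pairwise coprime; by CRT there is a unique solution modulo M = 4 · 9 · 13 = 468.
Solve pairwise, accumulating the modulus:
  Start with x ≡ 0 (mod 4).
  Combine with x ≡ 0 (mod 9): since gcd(4, 9) = 1, we get a unique residue mod 36.
    Write x = 0 + 4·t and substitute into x ≡ 0 (mod 9): 4·t ≡ 0 − 0 = 0 (mod 9).
    The inverse of 4 mod 9 is 7 (since 4·7 = 28 = 3·9 + 1), so t ≡ 7·0 = 0 ≡ 0 (mod 9).
    Then x = 0 + 4·0 = 0, valid modulo lcm(4, 9) = 36: x ≡ 0 (mod 36).
  Combine with x ≡ 11 (mod 13): since gcd(36, 13) = 1, we get a unique residue mod 468.
    Write x = 0 + 36·t and substitute into x ≡ 11 (mod 13): 36·t ≡ 11 − 0 = 11 (mod 13).
    Reduce coefficients mod 13: 10·t ≡ 11 (mod 13).
    The inverse of 10 mod 13 is 4 (since 10·4 = 40 = 3·13 + 1), so t ≡ 4·11 = 44 ≡ 5 (mod 13).
    Then x = 0 + 36·5 = 180, valid modulo lcm(36, 13) = 468: x ≡ 180 (mod 468).
Verify: 180 mod 4 = 0 ✓, 180 mod 9 = 0 ✓, 180 mod 13 = 11 ✓.

x ≡ 180 (mod 468).


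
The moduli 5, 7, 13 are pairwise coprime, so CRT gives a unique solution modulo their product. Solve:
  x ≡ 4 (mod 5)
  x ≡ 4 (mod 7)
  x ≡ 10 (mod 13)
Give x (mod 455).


Moduli 5, 7, 13 are pairwise coprime; by CRT there is a unique solution modulo M = 5 · 7 · 13 = 455.
Solve pairwise, accumulating the modulus:
  Start with x ≡ 4 (mod 5).
  Combine with x ≡ 4 (mod 7): since gcd(5, 7) = 1, we get a unique residue mod 35.
    Write x = 4 + 5·t and substitute into x ≡ 4 (mod 7): 5·t ≡ 4 − 4 = 0 (mod 7).
    The inverse of 5 mod 7 is 3 (since 5·3 = 15 = 2·7 + 1), so t ≡ 3·0 = 0 ≡ 0 (mod 7).
    Then x = 4 + 5·0 = 4, valid modulo lcm(5, 7) = 35: x ≡ 4 (mod 35).
  Combine with x ≡ 10 (mod 13): since gcd(35, 13) = 1, we get a unique residue mod 455.
    Write x = 4 + 35·t and substitute into x ≡ 10 (mod 13): 35·t ≡ 10 − 4 = 6 (mod 13).
    Reduce coefficients mod 13: 9·t ≡ 6 (mod 13).
    The inverse of 9 mod 13 is 3 (since 9·3 = 27 = 2·13 + 1), so t ≡ 3·6 = 18 ≡ 5 (mod 13).
    Then x = 4 + 35·5 = 179, valid modulo lcm(35, 13) = 455: x ≡ 179 (mod 455).
Verify: 179 mod 5 = 4 ✓, 179 mod 7 = 4 ✓, 179 mod 13 = 10 ✓.

x ≡ 179 (mod 455).


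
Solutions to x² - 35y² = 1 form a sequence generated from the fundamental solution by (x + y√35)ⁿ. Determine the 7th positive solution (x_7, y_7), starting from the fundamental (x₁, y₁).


Step 1: Find the fundamental solution (x₁, y₁) of x² - 35y² = 1.
  Expand √35 as a continued fraction. a₀ = ⌊√35⌋ = 5; iterate m_{k+1} = d_k·a_k − m_k, d_{k+1} = (35 − m_{k+1}²)/d_k, a_{k+1} = ⌊(a₀ + m_{k+1})/d_{k+1}⌋ (starting m₀ = 0, d₀ = 1), with convergents p_k = a_k·p_{k-1} + p_{k-2}, q_k = a_k·q_{k-1} + q_{k-2} (p₋₁ = 1, q₋₁ = 0):
  k = 0: a₀ = 5; p₀/q₀ = 5/1; p₀² − 35·q₀² = 25 − 35 = -10.
  k = 1: m = 5, d = 10, a = ⌊(5 + 5)/10⌋ = 1; p/q = (1·5 + 1)/(1·1 + 0) = 6/1; p² − 35·q² = 36 − 35 = 1.
  The first convergent with p² − 35·q² = 1 gives the fundamental solution (x₁, y₁) = (6, 1).
Step 2: Apply the recurrence (x_{n+1}, y_{n+1}) = (x₁x_n + 35y₁y_n, x₁y_n + y₁x_n) repeatedly.
  From (x_1, y_1) = (6, 1): x_2 = 6·6 + 35·1·1 = 71; y_2 = 6·1 + 1·6 = 12.
  From (x_2, y_2) = (71, 12): x_3 = 6·71 + 35·1·12 = 846; y_3 = 6·12 + 1·71 = 143.
  From (x_3, y_3) = (846, 143): x_4 = 6·846 + 35·1·143 = 10081; y_4 = 6·143 + 1·846 = 1704.
  From (x_4, y_4) = (10081, 1704): x_5 = 6·10081 + 35·1·1704 = 120126; y_5 = 6·1704 + 1·10081 = 20305.
  From (x_5, y_5) = (120126, 20305): x_6 = 6·120126 + 35·1·20305 = 1431431; y_6 = 6·20305 + 1·120126 = 241956.
  From (x_6, y_6) = (1431431, 241956): x_7 = 6·1431431 + 35·1·241956 = 17057046; y_7 = 6·241956 + 1·1431431 = 2883167.
Step 3: Verify x_7² - 35·y_7² = 290942818246116 - 290942818246115 = 1 (should be 1). ✓

(x_1, y_1) = (6, 1); (x_7, y_7) = (17057046, 2883167).


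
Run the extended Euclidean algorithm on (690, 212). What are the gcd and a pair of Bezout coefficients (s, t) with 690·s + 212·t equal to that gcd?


Euclidean algorithm on (690, 212) — divide until remainder is 0:
  690 = 3 · 212 + 54
  212 = 3 · 54 + 50
  54 = 1 · 50 + 4
  50 = 12 · 4 + 2
  4 = 2 · 2 + 0
gcd(690, 212) = 2.
Track Bezout coefficients alongside the remainders: start with r₀ = 690 = a·1 + b·0 (s = 1, t = 0) and r₁ = 212 = a·0 + b·1 (s = 0, t = 1); each new remainder r_{k+1} = r_{k-1} − q_k·r_k inherits s_{k+1} = s_{k-1} − q_k·s_k, t_{k+1} = t_{k-1} − q_k·t_k, so r_k = a·s_k + b·t_k at every step:
  q = 3: r = 54, s = 1 − 3·0 = 1, t = 0 − 3·1 = -3  (check: 690·1 + 212·(-3) = 54)
  q = 3: r = 50, s = 0 − 3·1 = -3, t = 1 − 3·(-3) = 10  (check: 690·(-3) + 212·10 = 50)
  q = 1: r = 4, s = 1 − 1·(-3) = 4, t = -3 − 1·10 = -13  (check: 690·4 + 212·(-13) = 4)
  q = 12: r = 2, s = -3 − 12·4 = -51, t = 10 − 12·(-13) = 166  (check: 690·(-51) + 212·166 = 2)
The row with r = 2 (the gcd) gives the Bezout coefficients s = -51, t = 166.
Result: 690 · (-51) + 212 · (166) = 2.

gcd(690, 212) = 2; s = -51, t = 166 (check: 690·(-51) + 212·166 = 2).


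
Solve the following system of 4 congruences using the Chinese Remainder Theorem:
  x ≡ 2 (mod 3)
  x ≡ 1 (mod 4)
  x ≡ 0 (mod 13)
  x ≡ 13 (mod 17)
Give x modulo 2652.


Product of moduli M = 3 · 4 · 13 · 17 = 2652.
Merge one congruence at a time:
  Start: x ≡ 2 (mod 3).
  Combine with x ≡ 1 (mod 4); new modulus lcm = 12.
    Write x = 2 + 3·t and substitute into x ≡ 1 (mod 4): 3·t ≡ 1 − 2 = -1 (mod 4).
    Reduce coefficients mod 4: 3·t ≡ 3 (mod 4).
    The inverse of 3 mod 4 is 3 (since 3·3 = 9 = 2·4 + 1), so t ≡ 3·3 = 9 ≡ 1 (mod 4).
    Then x = 2 + 3·1 = 5, valid modulo lcm(3, 4) = 12: x ≡ 5 (mod 12).
  Combine with x ≡ 0 (mod 13); new modulus lcm = 156.
    Write x = 5 + 12·t and substitute into x ≡ 0 (mod 13): 12·t ≡ 0 − 5 = -5 (mod 13).
    Reduce coefficients mod 13: 12·t ≡ 8 (mod 13).
    The inverse of 12 mod 13 is 12 (since 12·12 = 144 = 11·13 + 1), so t ≡ 12·8 = 96 ≡ 5 (mod 13).
    Then x = 5 + 12·5 = 65, valid modulo lcm(12, 13) = 156: x ≡ 65 (mod 156).
  Combine with x ≡ 13 (mod 17); new modulus lcm = 2652.
    Write x = 65 + 156·t and substitute into x ≡ 13 (mod 17): 156·t ≡ 13 − 65 = -52 (mod 17).
    Reduce coefficients mod 17: 3·t ≡ 16 (mod 17).
    The inverse of 3 mod 17 is 6 (since 3·6 = 18 = 1·17 + 1), so t ≡ 6·16 = 96 ≡ 11 (mod 17).
    Then x = 65 + 156·11 = 1781, valid modulo lcm(156, 17) = 2652: x ≡ 1781 (mod 2652).
Verify against each original: 1781 mod 3 = 2, 1781 mod 4 = 1, 1781 mod 13 = 0, 1781 mod 17 = 13.

x ≡ 1781 (mod 2652).


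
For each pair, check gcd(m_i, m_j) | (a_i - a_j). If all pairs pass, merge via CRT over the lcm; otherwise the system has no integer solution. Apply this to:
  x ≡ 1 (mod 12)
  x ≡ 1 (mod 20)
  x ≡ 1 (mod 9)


Moduli 12, 20, 9 are not pairwise coprime, so CRT works modulo lcm(m_i) when all pairwise compatibility conditions hold.
Pairwise compatibility: gcd(m_i, m_j) must divide a_i - a_j for every pair.
Merge one congruence at a time:
  Start: x ≡ 1 (mod 12).
  Combine with x ≡ 1 (mod 20): gcd(12, 20) = 4; 1 - 1 = 0, which IS divisible by 4, so compatible.
    Write x = 1 + 12·t and substitute into x ≡ 1 (mod 20): 12·t ≡ 1 − 1 = 0 (mod 20).
    Divide the congruence (and modulus) by g = 4: 3·t ≡ 0 (mod 5).
    The inverse of 3 mod 5 is 2 (since 3·2 = 6 = 1·5 + 1), so t ≡ 2·0 = 0 ≡ 0 (mod 5).
    Then x = 1 + 12·0 = 1, valid modulo lcm(12, 20) = 60: x ≡ 1 (mod 60).
  Combine with x ≡ 1 (mod 9): gcd(60, 9) = 3; 1 - 1 = 0, which IS divisible by 3, so compatible.
    Write x = 1 + 60·t and substitute into x ≡ 1 (mod 9): 60·t ≡ 1 − 1 = 0 (mod 9).
    Divide the congruence (and modulus) by g = 3: 20·t ≡ 0 (mod 3).
    Reduce coefficients mod 3: 2·t ≡ 0 (mod 3).
    The inverse of 2 mod 3 is 2 (since 2·2 = 4 = 1·3 + 1), so t ≡ 2·0 = 0 ≡ 0 (mod 3).
    Then x = 1 + 60·0 = 1, valid modulo lcm(60, 9) = 180: x ≡ 1 (mod 180).
Verify: 1 mod 12 = 1, 1 mod 20 = 1, 1 mod 9 = 1.

x ≡ 1 (mod 180).


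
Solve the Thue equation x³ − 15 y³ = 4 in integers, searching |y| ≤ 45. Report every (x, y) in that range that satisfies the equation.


The equation is x³ - 15y³ = 4. For fixed y, x³ = 15·y³ + 4, so a solution requires the RHS to be a perfect cube.
Strategy: iterate y from -45 to 45, compute RHS = 15·y³ + 4, and check whether it is a (positive or negative) perfect cube.
Check small values of y:
  y = 0: RHS = 4 is not a perfect cube.
  y = 1: RHS = 19 is not a perfect cube.
  y = -1: RHS = -11 is not a perfect cube.
  y = 2: RHS = 124 is not a perfect cube.
  y = -2: RHS = -116 is not a perfect cube.
  y = 3: RHS = 409 is not a perfect cube.
  y = -3: RHS = -401 is not a perfect cube.
Continuing the search up to |y| = 45 finds no solutions either.
No (x, y) in the scanned range satisfies the equation.

No integer solutions with |y| ≤ 45.


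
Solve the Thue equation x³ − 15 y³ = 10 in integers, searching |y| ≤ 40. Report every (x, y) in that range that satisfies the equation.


The equation is x³ - 15y³ = 10. For fixed y, x³ = 15·y³ + 10, so a solution requires the RHS to be a perfect cube.
Strategy: iterate y from -40 to 40, compute RHS = 15·y³ + 10, and check whether it is a (positive or negative) perfect cube.
Check small values of y:
  y = 0: RHS = 10 is not a perfect cube.
  y = 1: RHS = 25 is not a perfect cube.
  y = -1: RHS = -5 is not a perfect cube.
  y = 2: RHS = 130 is not a perfect cube.
  y = -2: RHS = -110 is not a perfect cube.
  y = 3: RHS = 415 is not a perfect cube.
  y = -3: RHS = -395 is not a perfect cube.
Continuing the search up to |y| = 40 finds no solutions either.
No (x, y) in the scanned range satisfies the equation.

No integer solutions with |y| ≤ 40.


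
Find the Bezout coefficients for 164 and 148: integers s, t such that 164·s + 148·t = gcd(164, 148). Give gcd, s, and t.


Euclidean algorithm on (164, 148) — divide until remainder is 0:
  164 = 1 · 148 + 16
  148 = 9 · 16 + 4
  16 = 4 · 4 + 0
gcd(164, 148) = 4.
Track Bezout coefficients alongside the remainders: start with r₀ = 164 = a·1 + b·0 (s = 1, t = 0) and r₁ = 148 = a·0 + b·1 (s = 0, t = 1); each new remainder r_{k+1} = r_{k-1} − q_k·r_k inherits s_{k+1} = s_{k-1} − q_k·s_k, t_{k+1} = t_{k-1} − q_k·t_k, so r_k = a·s_k + b·t_k at every step:
  q = 1: r = 16, s = 1 − 1·0 = 1, t = 0 − 1·1 = -1  (check: 164·1 + 148·(-1) = 16)
  q = 9: r = 4, s = 0 − 9·1 = -9, t = 1 − 9·(-1) = 10  (check: 164·(-9) + 148·10 = 4)
The row with r = 4 (the gcd) gives the Bezout coefficients s = -9, t = 10.
Result: 164 · (-9) + 148 · (10) = 4.

gcd(164, 148) = 4; s = -9, t = 10 (check: 164·(-9) + 148·10 = 4).


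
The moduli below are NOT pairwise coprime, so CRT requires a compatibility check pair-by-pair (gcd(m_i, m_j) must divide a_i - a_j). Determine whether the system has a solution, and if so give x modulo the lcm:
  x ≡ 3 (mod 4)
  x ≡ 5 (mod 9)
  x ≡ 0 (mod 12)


Moduli 4, 9, 12 are not pairwise coprime, so CRT works modulo lcm(m_i) when all pairwise compatibility conditions hold.
Pairwise compatibility: gcd(m_i, m_j) must divide a_i - a_j for every pair.
Merge one congruence at a time:
  Start: x ≡ 3 (mod 4).
  Combine with x ≡ 5 (mod 9): gcd(4, 9) = 1; 5 - 3 = 2, which IS divisible by 1, so compatible.
    Write x = 3 + 4·t and substitute into x ≡ 5 (mod 9): 4·t ≡ 5 − 3 = 2 (mod 9).
    The inverse of 4 mod 9 is 7 (since 4·7 = 28 = 3·9 + 1), so t ≡ 7·2 = 14 ≡ 5 (mod 9).
    Then x = 3 + 4·5 = 23, valid modulo lcm(4, 9) = 36: x ≡ 23 (mod 36).
  Combine with x ≡ 0 (mod 12): gcd(36, 12) = 12, and 0 - 23 = -23 is NOT divisible by 12.
    ⇒ system is inconsistent (no integer solution).

No solution (the system is inconsistent).


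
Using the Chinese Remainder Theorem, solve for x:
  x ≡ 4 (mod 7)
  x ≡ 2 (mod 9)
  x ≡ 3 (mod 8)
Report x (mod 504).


Moduli 7, 9, 8 are pairwise coprime; by CRT there is a unique solution modulo M = 7 · 9 · 8 = 504.
Solve pairwise, accumulating the modulus:
  Start with x ≡ 4 (mod 7).
  Combine with x ≡ 2 (mod 9): since gcd(7, 9) = 1, we get a unique residue mod 63.
    Write x = 4 + 7·t and substitute into x ≡ 2 (mod 9): 7·t ≡ 2 − 4 = -2 (mod 9).
    Reduce coefficients mod 9: 7·t ≡ 7 (mod 9).
    The inverse of 7 mod 9 is 4 (since 7·4 = 28 = 3·9 + 1), so t ≡ 4·7 = 28 ≡ 1 (mod 9).
    Then x = 4 + 7·1 = 11, valid modulo lcm(7, 9) = 63: x ≡ 11 (mod 63).
  Combine with x ≡ 3 (mod 8): since gcd(63, 8) = 1, we get a unique residue mod 504.
    Write x = 11 + 63·t and substitute into x ≡ 3 (mod 8): 63·t ≡ 3 − 11 = -8 (mod 8).
    Reduce coefficients mod 8: 7·t ≡ 0 (mod 8).
    The inverse of 7 mod 8 is 7 (since 7·7 = 49 = 6·8 + 1), so t ≡ 7·0 = 0 ≡ 0 (mod 8).
    Then x = 11 + 63·0 = 11, valid modulo lcm(63, 8) = 504: x ≡ 11 (mod 504).
Verify: 11 mod 7 = 4 ✓, 11 mod 9 = 2 ✓, 11 mod 8 = 3 ✓.

x ≡ 11 (mod 504).


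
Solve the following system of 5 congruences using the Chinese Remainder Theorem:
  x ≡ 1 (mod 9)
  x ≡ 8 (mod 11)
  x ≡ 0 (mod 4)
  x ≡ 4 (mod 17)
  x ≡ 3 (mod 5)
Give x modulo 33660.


Product of moduli M = 9 · 11 · 4 · 17 · 5 = 33660.
Merge one congruence at a time:
  Start: x ≡ 1 (mod 9).
  Combine with x ≡ 8 (mod 11); new modulus lcm = 99.
    Write x = 1 + 9·t and substitute into x ≡ 8 (mod 11): 9·t ≡ 8 − 1 = 7 (mod 11).
    The inverse of 9 mod 11 is 5 (since 9·5 = 45 = 4·11 + 1), so t ≡ 5·7 = 35 ≡ 2 (mod 11).
    Then x = 1 + 9·2 = 19, valid modulo lcm(9, 11) = 99: x ≡ 19 (mod 99).
  Combine with x ≡ 0 (mod 4); new modulus lcm = 396.
    Write x = 19 + 99·t and substitute into x ≡ 0 (mod 4): 99·t ≡ 0 − 19 = -19 (mod 4).
    Reduce coefficients mod 4: 3·t ≡ 1 (mod 4).
    The inverse of 3 mod 4 is 3 (since 3·3 = 9 = 2·4 + 1), so t ≡ 3·1 = 3 ≡ 3 (mod 4).
    Then x = 19 + 99·3 = 316, valid modulo lcm(99, 4) = 396: x ≡ 316 (mod 396).
  Combine with x ≡ 4 (mod 17); new modulus lcm = 6732.
    Write x = 316 + 396·t and substitute into x ≡ 4 (mod 17): 396·t ≡ 4 − 316 = -312 (mod 17).
    Reduce coefficients mod 17: 5·t ≡ 11 (mod 17).
    The inverse of 5 mod 17 is 7 (since 5·7 = 35 = 2·17 + 1), so t ≡ 7·11 = 77 ≡ 9 (mod 17).
    Then x = 316 + 396·9 = 3880, valid modulo lcm(396, 17) = 6732: x ≡ 3880 (mod 6732).
  Combine with x ≡ 3 (mod 5); new modulus lcm = 33660.
    Write x = 3880 + 6732·t and substitute into x ≡ 3 (mod 5): 6732·t ≡ 3 − 3880 = -3877 (mod 5).
    Reduce coefficients mod 5: 2·t ≡ 3 (mod 5).
    The inverse of 2 mod 5 is 3 (since 2·3 = 6 = 1·5 + 1), so t ≡ 3·3 = 9 ≡ 4 (mod 5).
    Then x = 3880 + 6732·4 = 30808, valid modulo lcm(6732, 5) = 33660: x ≡ 30808 (mod 33660).
Verify against each original: 30808 mod 9 = 1, 30808 mod 11 = 8, 30808 mod 4 = 0, 30808 mod 17 = 4, 30808 mod 5 = 3.

x ≡ 30808 (mod 33660).


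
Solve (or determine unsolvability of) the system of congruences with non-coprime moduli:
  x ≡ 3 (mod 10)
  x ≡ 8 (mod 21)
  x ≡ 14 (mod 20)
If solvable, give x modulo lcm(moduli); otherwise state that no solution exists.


Moduli 10, 21, 20 are not pairwise coprime, so CRT works modulo lcm(m_i) when all pairwise compatibility conditions hold.
Pairwise compatibility: gcd(m_i, m_j) must divide a_i - a_j for every pair.
Merge one congruence at a time:
  Start: x ≡ 3 (mod 10).
  Combine with x ≡ 8 (mod 21): gcd(10, 21) = 1; 8 - 3 = 5, which IS divisible by 1, so compatible.
    Write x = 3 + 10·t and substitute into x ≡ 8 (mod 21): 10·t ≡ 8 − 3 = 5 (mod 21).
    The inverse of 10 mod 21 is 19 (since 10·19 = 190 = 9·21 + 1), so t ≡ 19·5 = 95 ≡ 11 (mod 21).
    Then x = 3 + 10·11 = 113, valid modulo lcm(10, 21) = 210: x ≡ 113 (mod 210).
  Combine with x ≡ 14 (mod 20): gcd(210, 20) = 10, and 14 - 113 = -99 is NOT divisible by 10.
    ⇒ system is inconsistent (no integer solution).

No solution (the system is inconsistent).


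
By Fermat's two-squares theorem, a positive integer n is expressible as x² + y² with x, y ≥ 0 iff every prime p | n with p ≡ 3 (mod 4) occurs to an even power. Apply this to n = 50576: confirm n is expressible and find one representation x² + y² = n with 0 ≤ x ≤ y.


Step 1: Factor n = 50576 = 2^4 · 29 · 109.
Step 2: Check the mod-4 condition on each prime factor: 2 = 2 (special); 29 ≡ 1 (mod 4), exponent 1; 109 ≡ 1 (mod 4), exponent 1.
All primes ≡ 3 (mod 4) appear to even exponent (or don't appear), so by the two-squares theorem n IS expressible as a sum of two squares.
Step 3: Build a representation. Group n = k² · m with k = 4 and m = 29 · 109 = 3161 (a product of primes ≡ 1 (mod 4)); a representation of m scales to one of n via (k·x)² + (k·y)² = k²(x² + y²). Each prime p ≡ 1 (mod 4) is itself a sum of two squares; find a² by testing p − a² for a perfect square:
  29: 29 − 1² = 28, 29 − 2² = 25 = 5² ⇒ 29 = 2² + 5².
  109: 109 − 1² = 108, 109 − 2² = 105, 109 − 3² = 100 = 10² ⇒ 109 = 3² + 10².
  Combine using the Brahmagupta–Fibonacci identity (a² + b²)(c² + d²) = (ac − bd)² + (ad + bc)² = (ac + bd)² + (ad − bc)²:
  29 · 109 = 3161: from (2² + 5²)(3² + 10²), take (2·3 − 5·10, 2·10 + 5·3) = (6 − 50, 20 + 15) = (-44, 35); dropping signs (only squares matter) gives (44, 35); check 44² + 35² = 1936 + 1225 = 3161 ✓.
  Scale by k = 4: (4·44, 4·35) = (176, 140).
Step 4: Order so x ≤ y and verify: 140² + 176² = 19600 + 30976 = 50576 = n. ✓

n = 50576 = 140² + 176² (one valid representation with x ≤ y).


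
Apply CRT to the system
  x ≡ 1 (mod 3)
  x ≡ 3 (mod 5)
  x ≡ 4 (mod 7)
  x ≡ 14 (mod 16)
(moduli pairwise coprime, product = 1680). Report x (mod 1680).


Product of moduli M = 3 · 5 · 7 · 16 = 1680.
Merge one congruence at a time:
  Start: x ≡ 1 (mod 3).
  Combine with x ≡ 3 (mod 5); new modulus lcm = 15.
    Write x = 1 + 3·t and substitute into x ≡ 3 (mod 5): 3·t ≡ 3 − 1 = 2 (mod 5).
    The inverse of 3 mod 5 is 2 (since 3·2 = 6 = 1·5 + 1), so t ≡ 2·2 = 4 ≡ 4 (mod 5).
    Then x = 1 + 3·4 = 13, valid modulo lcm(3, 5) = 15: x ≡ 13 (mod 15).
  Combine with x ≡ 4 (mod 7); new modulus lcm = 105.
    Write x = 13 + 15·t and substitute into x ≡ 4 (mod 7): 15·t ≡ 4 − 13 = -9 (mod 7).
    Reduce coefficients mod 7: 1·t ≡ 5 (mod 7).
    So t ≡ 5 (mod 7).
    Then x = 13 + 15·5 = 88, valid modulo lcm(15, 7) = 105: x ≡ 88 (mod 105).
  Combine with x ≡ 14 (mod 16); new modulus lcm = 1680.
    Write x = 88 + 105·t and substitute into x ≡ 14 (mod 16): 105·t ≡ 14 − 88 = -74 (mod 16).
    Reduce coefficients mod 16: 9·t ≡ 6 (mod 16).
    The inverse of 9 mod 16 is 9 (since 9·9 = 81 = 5·16 + 1), so t ≡ 9·6 = 54 ≡ 6 (mod 16).
    Then x = 88 + 105·6 = 718, valid modulo lcm(105, 16) = 1680: x ≡ 718 (mod 1680).
Verify against each original: 718 mod 3 = 1, 718 mod 5 = 3, 718 mod 7 = 4, 718 mod 16 = 14.

x ≡ 718 (mod 1680).


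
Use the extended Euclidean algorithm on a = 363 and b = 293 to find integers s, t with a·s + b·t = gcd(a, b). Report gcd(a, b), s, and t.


Euclidean algorithm on (363, 293) — divide until remainder is 0:
  363 = 1 · 293 + 70
  293 = 4 · 70 + 13
  70 = 5 · 13 + 5
  13 = 2 · 5 + 3
  5 = 1 · 3 + 2
  3 = 1 · 2 + 1
  2 = 2 · 1 + 0
gcd(363, 293) = 1.
Track Bezout coefficients alongside the remainders: start with r₀ = 363 = a·1 + b·0 (s = 1, t = 0) and r₁ = 293 = a·0 + b·1 (s = 0, t = 1); each new remainder r_{k+1} = r_{k-1} − q_k·r_k inherits s_{k+1} = s_{k-1} − q_k·s_k, t_{k+1} = t_{k-1} − q_k·t_k, so r_k = a·s_k + b·t_k at every step:
  q = 1: r = 70, s = 1 − 1·0 = 1, t = 0 − 1·1 = -1  (check: 363·1 + 293·(-1) = 70)
  q = 4: r = 13, s = 0 − 4·1 = -4, t = 1 − 4·(-1) = 5  (check: 363·(-4) + 293·5 = 13)
  q = 5: r = 5, s = 1 − 5·(-4) = 21, t = -1 − 5·5 = -26  (check: 363·21 + 293·(-26) = 5)
  q = 2: r = 3, s = -4 − 2·21 = -46, t = 5 − 2·(-26) = 57  (check: 363·(-46) + 293·57 = 3)
  q = 1: r = 2, s = 21 − 1·(-46) = 67, t = -26 − 1·57 = -83  (check: 363·67 + 293·(-83) = 2)
  q = 1: r = 1, s = -46 − 1·67 = -113, t = 57 − 1·(-83) = 140  (check: 363·(-113) + 293·140 = 1)
The row with r = 1 (the gcd) gives the Bezout coefficients s = -113, t = 140.
Result: 363 · (-113) + 293 · (140) = 1.

gcd(363, 293) = 1; s = -113, t = 140 (check: 363·(-113) + 293·140 = 1).


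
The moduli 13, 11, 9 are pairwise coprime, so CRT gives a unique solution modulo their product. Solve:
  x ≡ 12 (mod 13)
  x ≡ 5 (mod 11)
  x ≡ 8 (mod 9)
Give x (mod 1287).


Moduli 13, 11, 9 are pairwise coprime; by CRT there is a unique solution modulo M = 13 · 11 · 9 = 1287.
Solve pairwise, accumulating the modulus:
  Start with x ≡ 12 (mod 13).
  Combine with x ≡ 5 (mod 11): since gcd(13, 11) = 1, we get a unique residue mod 143.
    Write x = 12 + 13·t and substitute into x ≡ 5 (mod 11): 13·t ≡ 5 − 12 = -7 (mod 11).
    Reduce coefficients mod 11: 2·t ≡ 4 (mod 11).
    The inverse of 2 mod 11 is 6 (since 2·6 = 12 = 1·11 + 1), so t ≡ 6·4 = 24 ≡ 2 (mod 11).
    Then x = 12 + 13·2 = 38, valid modulo lcm(13, 11) = 143: x ≡ 38 (mod 143).
  Combine with x ≡ 8 (mod 9): since gcd(143, 9) = 1, we get a unique residue mod 1287.
    Write x = 38 + 143·t and substitute into x ≡ 8 (mod 9): 143·t ≡ 8 − 38 = -30 (mod 9).
    Reduce coefficients mod 9: 8·t ≡ 6 (mod 9).
    The inverse of 8 mod 9 is 8 (since 8·8 = 64 = 7·9 + 1), so t ≡ 8·6 = 48 ≡ 3 (mod 9).
    Then x = 38 + 143·3 = 467, valid modulo lcm(143, 9) = 1287: x ≡ 467 (mod 1287).
Verify: 467 mod 13 = 12 ✓, 467 mod 11 = 5 ✓, 467 mod 9 = 8 ✓.

x ≡ 467 (mod 1287).


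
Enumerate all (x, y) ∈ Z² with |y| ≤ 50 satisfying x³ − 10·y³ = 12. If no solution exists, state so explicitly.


The equation is x³ - 10y³ = 12. For fixed y, x³ = 10·y³ + 12, so a solution requires the RHS to be a perfect cube.
Strategy: iterate y from -50 to 50, compute RHS = 10·y³ + 12, and check whether it is a (positive or negative) perfect cube.
Check small values of y:
  y = 0: RHS = 12 is not a perfect cube.
  y = 1: RHS = 22 is not a perfect cube.
  y = -1: RHS = 2 is not a perfect cube.
  y = 2: RHS = 92 is not a perfect cube.
  y = -2: RHS = -68 is not a perfect cube.
  y = 3: RHS = 282 is not a perfect cube.
  y = -3: RHS = -258 is not a perfect cube.
Continuing the search up to |y| = 50 finds no solutions either.
No (x, y) in the scanned range satisfies the equation.

No integer solutions with |y| ≤ 50.


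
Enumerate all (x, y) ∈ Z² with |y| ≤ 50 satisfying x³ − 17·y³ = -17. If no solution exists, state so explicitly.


The equation is x³ - 17y³ = -17. For fixed y, x³ = 17·y³ − 17, so a solution requires the RHS to be a perfect cube.
Strategy: iterate y from -50 to 50, compute RHS = 17·y³ − 17, and check whether it is a (positive or negative) perfect cube.
Check small values of y:
  y = 0: RHS = -17 is not a perfect cube.
  y = 1: RHS = 0 = (0)³ ⇒ x = 0 works.
  y = -1: RHS = -34 is not a perfect cube.
  y = 2: RHS = 119 is not a perfect cube.
  y = -2: RHS = -153 is not a perfect cube.
  y = 3: RHS = 442 is not a perfect cube.
  y = -3: RHS = -476 is not a perfect cube.
Continuing the search up to |y| = 50 finds no further solutions beyond those listed.
Collected solutions: (0, 1).

Solutions (with |y| ≤ 50): (0, 1).


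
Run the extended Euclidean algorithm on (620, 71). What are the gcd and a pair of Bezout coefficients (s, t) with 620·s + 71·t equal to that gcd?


Euclidean algorithm on (620, 71) — divide until remainder is 0:
  620 = 8 · 71 + 52
  71 = 1 · 52 + 19
  52 = 2 · 19 + 14
  19 = 1 · 14 + 5
  14 = 2 · 5 + 4
  5 = 1 · 4 + 1
  4 = 4 · 1 + 0
gcd(620, 71) = 1.
Track Bezout coefficients alongside the remainders: start with r₀ = 620 = a·1 + b·0 (s = 1, t = 0) and r₁ = 71 = a·0 + b·1 (s = 0, t = 1); each new remainder r_{k+1} = r_{k-1} − q_k·r_k inherits s_{k+1} = s_{k-1} − q_k·s_k, t_{k+1} = t_{k-1} − q_k·t_k, so r_k = a·s_k + b·t_k at every step:
  q = 8: r = 52, s = 1 − 8·0 = 1, t = 0 − 8·1 = -8  (check: 620·1 + 71·(-8) = 52)
  q = 1: r = 19, s = 0 − 1·1 = -1, t = 1 − 1·(-8) = 9  (check: 620·(-1) + 71·9 = 19)
  q = 2: r = 14, s = 1 − 2·(-1) = 3, t = -8 − 2·9 = -26  (check: 620·3 + 71·(-26) = 14)
  q = 1: r = 5, s = -1 − 1·3 = -4, t = 9 − 1·(-26) = 35  (check: 620·(-4) + 71·35 = 5)
  q = 2: r = 4, s = 3 − 2·(-4) = 11, t = -26 − 2·35 = -96  (check: 620·11 + 71·(-96) = 4)
  q = 1: r = 1, s = -4 − 1·11 = -15, t = 35 − 1·(-96) = 131  (check: 620·(-15) + 71·131 = 1)
The row with r = 1 (the gcd) gives the Bezout coefficients s = -15, t = 131.
Result: 620 · (-15) + 71 · (131) = 1.

gcd(620, 71) = 1; s = -15, t = 131 (check: 620·(-15) + 71·131 = 1).


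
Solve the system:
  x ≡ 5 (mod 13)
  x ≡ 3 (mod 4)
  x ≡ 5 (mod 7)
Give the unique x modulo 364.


Moduli 13, 4, 7 are pairwise coprime; by CRT there is a unique solution modulo M = 13 · 4 · 7 = 364.
Solve pairwise, accumulating the modulus:
  Start with x ≡ 5 (mod 13).
  Combine with x ≡ 3 (mod 4): since gcd(13, 4) = 1, we get a unique residue mod 52.
    Write x = 5 + 13·t and substitute into x ≡ 3 (mod 4): 13·t ≡ 3 − 5 = -2 (mod 4).
    Reduce coefficients mod 4: 1·t ≡ 2 (mod 4).
    So t ≡ 2 (mod 4).
    Then x = 5 + 13·2 = 31, valid modulo lcm(13, 4) = 52: x ≡ 31 (mod 52).
  Combine with x ≡ 5 (mod 7): since gcd(52, 7) = 1, we get a unique residue mod 364.
    Write x = 31 + 52·t and substitute into x ≡ 5 (mod 7): 52·t ≡ 5 − 31 = -26 (mod 7).
    Reduce coefficients mod 7: 3·t ≡ 2 (mod 7).
    The inverse of 3 mod 7 is 5 (since 3·5 = 15 = 2·7 + 1), so t ≡ 5·2 = 10 ≡ 3 (mod 7).
    Then x = 31 + 52·3 = 187, valid modulo lcm(52, 7) = 364: x ≡ 187 (mod 364).
Verify: 187 mod 13 = 5 ✓, 187 mod 4 = 3 ✓, 187 mod 7 = 5 ✓.

x ≡ 187 (mod 364).


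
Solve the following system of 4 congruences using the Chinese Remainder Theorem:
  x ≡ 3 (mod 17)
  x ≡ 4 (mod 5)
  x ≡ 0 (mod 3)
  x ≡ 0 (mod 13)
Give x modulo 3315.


Product of moduli M = 17 · 5 · 3 · 13 = 3315.
Merge one congruence at a time:
  Start: x ≡ 3 (mod 17).
  Combine with x ≡ 4 (mod 5); new modulus lcm = 85.
    Write x = 3 + 17·t and substitute into x ≡ 4 (mod 5): 17·t ≡ 4 − 3 = 1 (mod 5).
    Reduce coefficients mod 5: 2·t ≡ 1 (mod 5).
    The inverse of 2 mod 5 is 3 (since 2·3 = 6 = 1·5 + 1), so t ≡ 3·1 = 3 ≡ 3 (mod 5).
    Then x = 3 + 17·3 = 54, valid modulo lcm(17, 5) = 85: x ≡ 54 (mod 85).
  Combine with x ≡ 0 (mod 3); new modulus lcm = 255.
    Write x = 54 + 85·t and substitute into x ≡ 0 (mod 3): 85·t ≡ 0 − 54 = -54 (mod 3).
    Reduce coefficients mod 3: 1·t ≡ 0 (mod 3).
    So t ≡ 0 (mod 3).
    Then x = 54 + 85·0 = 54, valid modulo lcm(85, 3) = 255: x ≡ 54 (mod 255).
  Combine with x ≡ 0 (mod 13); new modulus lcm = 3315.
    Write x = 54 + 255·t and substitute into x ≡ 0 (mod 13): 255·t ≡ 0 − 54 = -54 (mod 13).
    Reduce coefficients mod 13: 8·t ≡ 11 (mod 13).
    The inverse of 8 mod 13 is 5 (since 8·5 = 40 = 3·13 + 1), so t ≡ 5·11 = 55 ≡ 3 (mod 13).
    Then x = 54 + 255·3 = 819, valid modulo lcm(255, 13) = 3315: x ≡ 819 (mod 3315).
Verify against each original: 819 mod 17 = 3, 819 mod 5 = 4, 819 mod 3 = 0, 819 mod 13 = 0.

x ≡ 819 (mod 3315).


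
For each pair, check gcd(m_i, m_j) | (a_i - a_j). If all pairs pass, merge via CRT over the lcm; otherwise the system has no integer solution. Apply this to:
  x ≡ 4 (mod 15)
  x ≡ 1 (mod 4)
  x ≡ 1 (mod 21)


Moduli 15, 4, 21 are not pairwise coprime, so CRT works modulo lcm(m_i) when all pairwise compatibility conditions hold.
Pairwise compatibility: gcd(m_i, m_j) must divide a_i - a_j for every pair.
Merge one congruence at a time:
  Start: x ≡ 4 (mod 15).
  Combine with x ≡ 1 (mod 4): gcd(15, 4) = 1; 1 - 4 = -3, which IS divisible by 1, so compatible.
    Write x = 4 + 15·t and substitute into x ≡ 1 (mod 4): 15·t ≡ 1 − 4 = -3 (mod 4).
    Reduce coefficients mod 4: 3·t ≡ 1 (mod 4).
    The inverse of 3 mod 4 is 3 (since 3·3 = 9 = 2·4 + 1), so t ≡ 3·1 = 3 ≡ 3 (mod 4).
    Then x = 4 + 15·3 = 49, valid modulo lcm(15, 4) = 60: x ≡ 49 (mod 60).
  Combine with x ≡ 1 (mod 21): gcd(60, 21) = 3; 1 - 49 = -48, which IS divisible by 3, so compatible.
    Write x = 49 + 60·t and substitute into x ≡ 1 (mod 21): 60·t ≡ 1 − 49 = -48 (mod 21).
    Divide the congruence (and modulus) by g = 3: 20·t ≡ -16 (mod 7).
    Reduce coefficients mod 7: 6·t ≡ 5 (mod 7).
    The inverse of 6 mod 7 is 6 (since 6·6 = 36 = 5·7 + 1), so t ≡ 6·5 = 30 ≡ 2 (mod 7).
    Then x = 49 + 60·2 = 169, valid modulo lcm(60, 21) = 420: x ≡ 169 (mod 420).
Verify: 169 mod 15 = 4, 169 mod 4 = 1, 169 mod 21 = 1.

x ≡ 169 (mod 420).


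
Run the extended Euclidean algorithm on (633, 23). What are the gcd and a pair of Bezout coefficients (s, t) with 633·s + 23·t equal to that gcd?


Euclidean algorithm on (633, 23) — divide until remainder is 0:
  633 = 27 · 23 + 12
  23 = 1 · 12 + 11
  12 = 1 · 11 + 1
  11 = 11 · 1 + 0
gcd(633, 23) = 1.
Track Bezout coefficients alongside the remainders: start with r₀ = 633 = a·1 + b·0 (s = 1, t = 0) and r₁ = 23 = a·0 + b·1 (s = 0, t = 1); each new remainder r_{k+1} = r_{k-1} − q_k·r_k inherits s_{k+1} = s_{k-1} − q_k·s_k, t_{k+1} = t_{k-1} − q_k·t_k, so r_k = a·s_k + b·t_k at every step:
  q = 27: r = 12, s = 1 − 27·0 = 1, t = 0 − 27·1 = -27  (check: 633·1 + 23·(-27) = 12)
  q = 1: r = 11, s = 0 − 1·1 = -1, t = 1 − 1·(-27) = 28  (check: 633·(-1) + 23·28 = 11)
  q = 1: r = 1, s = 1 − 1·(-1) = 2, t = -27 − 1·28 = -55  (check: 633·2 + 23·(-55) = 1)
The row with r = 1 (the gcd) gives the Bezout coefficients s = 2, t = -55.
Result: 633 · (2) + 23 · (-55) = 1.

gcd(633, 23) = 1; s = 2, t = -55 (check: 633·2 + 23·(-55) = 1).


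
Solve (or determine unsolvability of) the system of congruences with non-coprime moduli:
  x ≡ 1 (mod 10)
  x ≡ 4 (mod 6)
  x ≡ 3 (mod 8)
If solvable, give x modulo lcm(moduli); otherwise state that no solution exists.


Moduli 10, 6, 8 are not pairwise coprime, so CRT works modulo lcm(m_i) when all pairwise compatibility conditions hold.
Pairwise compatibility: gcd(m_i, m_j) must divide a_i - a_j for every pair.
Merge one congruence at a time:
  Start: x ≡ 1 (mod 10).
  Combine with x ≡ 4 (mod 6): gcd(10, 6) = 2, and 4 - 1 = 3 is NOT divisible by 2.
    ⇒ system is inconsistent (no integer solution).

No solution (the system is inconsistent).


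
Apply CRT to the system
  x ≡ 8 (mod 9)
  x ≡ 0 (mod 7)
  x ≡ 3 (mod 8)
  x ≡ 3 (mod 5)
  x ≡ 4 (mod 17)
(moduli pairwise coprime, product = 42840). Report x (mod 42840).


Product of moduli M = 9 · 7 · 8 · 5 · 17 = 42840.
Merge one congruence at a time:
  Start: x ≡ 8 (mod 9).
  Combine with x ≡ 0 (mod 7); new modulus lcm = 63.
    Write x = 8 + 9·t and substitute into x ≡ 0 (mod 7): 9·t ≡ 0 − 8 = -8 (mod 7).
    Reduce coefficients mod 7: 2·t ≡ 6 (mod 7).
    The inverse of 2 mod 7 is 4 (since 2·4 = 8 = 1·7 + 1), so t ≡ 4·6 = 24 ≡ 3 (mod 7).
    Then x = 8 + 9·3 = 35, valid modulo lcm(9, 7) = 63: x ≡ 35 (mod 63).
  Combine with x ≡ 3 (mod 8); new modulus lcm = 504.
    Write x = 35 + 63·t and substitute into x ≡ 3 (mod 8): 63·t ≡ 3 − 35 = -32 (mod 8).
    Reduce coefficients mod 8: 7·t ≡ 0 (mod 8).
    The inverse of 7 mod 8 is 7 (since 7·7 = 49 = 6·8 + 1), so t ≡ 7·0 = 0 ≡ 0 (mod 8).
    Then x = 35 + 63·0 = 35, valid modulo lcm(63, 8) = 504: x ≡ 35 (mod 504).
  Combine with x ≡ 3 (mod 5); new modulus lcm = 2520.
    Write x = 35 + 504·t and substitute into x ≡ 3 (mod 5): 504·t ≡ 3 − 35 = -32 (mod 5).
    Reduce coefficients mod 5: 4·t ≡ 3 (mod 5).
    The inverse of 4 mod 5 is 4 (since 4·4 = 16 = 3·5 + 1), so t ≡ 4·3 = 12 ≡ 2 (mod 5).
    Then x = 35 + 504·2 = 1043, valid modulo lcm(504, 5) = 2520: x ≡ 1043 (mod 2520).
  Combine with x ≡ 4 (mod 17); new modulus lcm = 42840.
    Write x = 1043 + 2520·t and substitute into x ≡ 4 (mod 17): 2520·t ≡ 4 − 1043 = -1039 (mod 17).
    Reduce coefficients mod 17: 4·t ≡ 15 (mod 17).
    The inverse of 4 mod 17 is 13 (since 4·13 = 52 = 3·17 + 1), so t ≡ 13·15 = 195 ≡ 8 (mod 17).
    Then x = 1043 + 2520·8 = 21203, valid modulo lcm(2520, 17) = 42840: x ≡ 21203 (mod 42840).
Verify against each original: 21203 mod 9 = 8, 21203 mod 7 = 0, 21203 mod 8 = 3, 21203 mod 5 = 3, 21203 mod 17 = 4.

x ≡ 21203 (mod 42840).
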